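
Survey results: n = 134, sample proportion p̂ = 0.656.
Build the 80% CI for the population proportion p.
(0.603, 0.709)

Proportion CI:
SE = √(p̂(1-p̂)/n) = √(0.656 · 0.344 / 134) = 0.04104

z* = 1.282
Margin = z* · SE = 1.282 · 0.04104 = 0.0526

CI: 0.656 ± 0.0526 = (0.603, 0.709)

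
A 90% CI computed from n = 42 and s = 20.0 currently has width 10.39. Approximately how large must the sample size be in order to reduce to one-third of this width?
n ≈ 378

CI width ∝ 1/√n
To reduce width by factor 3, need √n to grow by 3 → need 3² = 9 times as many samples.

Current: n = 42, width = 10.39
New: n = 378, width ≈ 3.39

Width reduced by factor of 10.39/3.39 = 3.06.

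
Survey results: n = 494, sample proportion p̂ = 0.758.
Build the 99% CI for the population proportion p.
(0.708, 0.808)

Proportion CI:
SE = √(p̂(1-p̂)/n) = √(0.758 · 0.242 / 494) = 0.01927

z* = 2.576
Margin = z* · SE = 2.576 · 0.01927 = 0.0496

CI: 0.758 ± 0.0496 = (0.708, 0.808)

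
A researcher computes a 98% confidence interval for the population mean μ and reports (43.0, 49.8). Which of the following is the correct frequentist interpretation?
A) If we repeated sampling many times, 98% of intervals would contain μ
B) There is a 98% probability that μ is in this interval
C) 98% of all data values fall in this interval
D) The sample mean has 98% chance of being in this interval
A

A) Correct — this is the frequentist long-run coverage interpretation.
B) Wrong — μ is fixed; the randomness lives in the interval, not in μ.
C) Wrong — a CI is about the parameter μ, not individual data values.
D) Wrong — x̄ is observed and sits in the interval by construction.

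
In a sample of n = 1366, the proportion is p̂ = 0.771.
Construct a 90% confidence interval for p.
(0.752, 0.790)

Proportion CI:
SE = √(p̂(1-p̂)/n) = √(0.771 · 0.229 / 1366) = 0.01137

z* = 1.645
Margin = z* · SE = 1.645 · 0.01137 = 0.0187

CI: 0.771 ± 0.0187 = (0.752, 0.790)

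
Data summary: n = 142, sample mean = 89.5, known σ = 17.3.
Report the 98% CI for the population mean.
(86.12, 92.88)

z-interval (σ known):
z* = 2.326 for 98% confidence

Margin of error = z* · σ/√n = 2.326 · 17.3/√142 = 3.38

CI: (89.5 - 3.38, 89.5 + 3.38) = (86.12, 92.88)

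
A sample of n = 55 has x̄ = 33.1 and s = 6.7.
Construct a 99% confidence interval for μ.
(30.69, 35.51)

t-interval (σ unknown):
df = n - 1 = 54
t* = 2.670 for 99% confidence

Margin of error = t* · s/√n = 2.670 · 6.7/√55 = 2.41

CI: (30.69, 35.51)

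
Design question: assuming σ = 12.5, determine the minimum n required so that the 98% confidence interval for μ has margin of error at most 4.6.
n ≥ 40

For margin E ≤ 4.6:
n ≥ (z* · σ / E)²
n ≥ (2.326 · 12.5 / 4.6)²
n ≥ 39.95

Minimum n = 40 (rounding up)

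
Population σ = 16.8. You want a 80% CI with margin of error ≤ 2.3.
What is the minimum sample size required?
n ≥ 88

For margin E ≤ 2.3:
n ≥ (z* · σ / E)²
n ≥ (1.282 · 16.8 / 2.3)²
n ≥ 87.69

Minimum n = 88 (rounding up)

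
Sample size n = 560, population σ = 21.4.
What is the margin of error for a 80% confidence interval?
Margin of error = 1.16

Margin of error = z* · σ/√n
= 1.282 · 21.4/√560
= 1.282 · 21.4/23.6643
= 1.16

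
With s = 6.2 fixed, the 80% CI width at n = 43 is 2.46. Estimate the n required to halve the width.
n ≈ 172

CI width ∝ 1/√n
To reduce width by factor 2, need √n to grow by 2 → need 2² = 4 times as many samples.

Current: n = 43, width = 2.46
New: n = 172, width ≈ 1.22

Width reduced by factor of 2.46/1.22 = 2.02.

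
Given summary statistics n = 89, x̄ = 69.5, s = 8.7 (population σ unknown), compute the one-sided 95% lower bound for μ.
μ ≥ 67.97

Lower bound (one-sided):
t* = 1.662 (one-sided for 95%)
Lower bound = x̄ - t* · s/√n = 69.5 - 1.662 · 8.7/√89 = 67.97

We are 95% confident that μ ≥ 67.97.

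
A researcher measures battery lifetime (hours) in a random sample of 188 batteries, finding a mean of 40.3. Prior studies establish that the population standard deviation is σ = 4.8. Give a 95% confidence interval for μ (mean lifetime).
(39.61, 40.99)

z-interval (σ known):
z* = 1.960 for 95% confidence

Margin of error = z* · σ/√n = 1.960 · 4.8/√188 = 0.69

CI: (40.3 - 0.69, 40.3 + 0.69) = (39.61, 40.99)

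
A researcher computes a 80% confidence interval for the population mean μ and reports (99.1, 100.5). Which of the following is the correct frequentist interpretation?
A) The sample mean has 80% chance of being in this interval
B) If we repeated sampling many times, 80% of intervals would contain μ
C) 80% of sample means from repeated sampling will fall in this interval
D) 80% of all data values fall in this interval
B

A) Wrong — x̄ is observed and sits in the interval by construction.
B) Correct — this is the frequentist long-run coverage interpretation.
C) Wrong — coverage applies to intervals containing μ, not to future x̄ values.
D) Wrong — a CI is about the parameter μ, not individual data values.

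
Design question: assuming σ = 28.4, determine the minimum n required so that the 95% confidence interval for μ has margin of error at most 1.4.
n ≥ 1581

For margin E ≤ 1.4:
n ≥ (z* · σ / E)²
n ≥ (1.960 · 28.4 / 1.4)²
n ≥ 1580.86

Minimum n = 1581 (rounding up)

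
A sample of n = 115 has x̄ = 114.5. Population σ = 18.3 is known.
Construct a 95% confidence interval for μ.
(111.16, 117.84)

z-interval (σ known):
z* = 1.960 for 95% confidence

Margin of error = z* · σ/√n = 1.960 · 18.3/√115 = 3.34

CI: (114.5 - 3.34, 114.5 + 3.34) = (111.16, 117.84)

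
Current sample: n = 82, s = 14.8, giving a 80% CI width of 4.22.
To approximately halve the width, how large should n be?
n ≈ 328

CI width ∝ 1/√n
To reduce width by factor 2, need √n to grow by 2 → need 2² = 4 times as many samples.

Current: n = 82, width = 4.22
New: n = 328, width ≈ 2.10

Width reduced by factor of 4.22/2.10 = 2.01.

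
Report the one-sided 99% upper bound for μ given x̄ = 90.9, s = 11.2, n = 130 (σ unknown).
μ ≤ 93.21

Upper bound (one-sided):
t* = 2.356 (one-sided for 99%)
Upper bound = x̄ + t* · s/√n = 90.9 + 2.356 · 11.2/√130 = 93.21

We are 99% confident that μ ≤ 93.21.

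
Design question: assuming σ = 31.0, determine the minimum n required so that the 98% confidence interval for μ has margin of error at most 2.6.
n ≥ 770

For margin E ≤ 2.6:
n ≥ (z* · σ / E)²
n ≥ (2.326 · 31.0 / 2.6)²
n ≥ 769.12

Minimum n = 770 (rounding up)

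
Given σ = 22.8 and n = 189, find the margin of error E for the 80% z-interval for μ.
Margin of error = 2.13

Margin of error = z* · σ/√n
= 1.282 · 22.8/√189
= 1.282 · 22.8/13.7477
= 2.13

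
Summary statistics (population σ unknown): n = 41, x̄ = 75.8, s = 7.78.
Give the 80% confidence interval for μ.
(74.22, 77.38)

t-interval (σ unknown):
df = n - 1 = 40
t* = 1.303 for 80% confidence

Margin of error = t* · s/√n = 1.303 · 7.78/√41 = 1.58

CI: (74.22, 77.38)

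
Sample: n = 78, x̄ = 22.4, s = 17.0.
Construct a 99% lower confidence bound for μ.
μ ≥ 17.83

Lower bound (one-sided):
t* = 2.376 (one-sided for 99%)
Lower bound = x̄ - t* · s/√n = 22.4 - 2.376 · 17.0/√78 = 17.83

We are 99% confident that μ ≥ 17.83.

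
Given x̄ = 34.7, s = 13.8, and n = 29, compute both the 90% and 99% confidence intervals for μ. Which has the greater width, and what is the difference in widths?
99% CI is wider by 5.44

df = 28
90% CI: t* = 1.701, (30.34, 39.06), width = 2 · t* · s/√n = 8.72
99% CI: t* = 2.763, (27.62, 41.78), width = 2 · t* · s/√n = 14.16

The 99% CI is wider by 14.16 - 8.72 = 5.44.
Higher confidence requires a wider interval.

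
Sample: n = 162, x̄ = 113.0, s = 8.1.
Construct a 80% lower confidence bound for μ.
μ ≥ 112.46

Lower bound (one-sided):
t* = 0.844 (one-sided for 80%)
Lower bound = x̄ - t* · s/√n = 113.0 - 0.844 · 8.1/√162 = 112.46

We are 80% confident that μ ≥ 112.46.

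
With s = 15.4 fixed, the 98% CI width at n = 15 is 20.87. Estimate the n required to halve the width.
n ≈ 60

CI width ∝ 1/√n
To reduce width by factor 2, need √n to grow by 2 → need 2² = 4 times as many samples.

Current: n = 15, width = 20.87
New: n = 60, width ≈ 9.51

Width reduced by factor of 20.87/9.51 = 2.19.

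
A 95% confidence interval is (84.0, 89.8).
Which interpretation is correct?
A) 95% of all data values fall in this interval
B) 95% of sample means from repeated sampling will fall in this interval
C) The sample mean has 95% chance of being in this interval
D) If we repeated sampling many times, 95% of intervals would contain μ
D

A) Wrong — a CI is about the parameter μ, not individual data values.
B) Wrong — coverage applies to intervals containing μ, not to future x̄ values.
C) Wrong — x̄ is observed and sits in the interval by construction.
D) Correct — this is the frequentist long-run coverage interpretation.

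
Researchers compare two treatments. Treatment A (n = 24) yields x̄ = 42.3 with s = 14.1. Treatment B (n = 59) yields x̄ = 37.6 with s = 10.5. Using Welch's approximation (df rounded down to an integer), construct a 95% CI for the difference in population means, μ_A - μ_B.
(-1.78, 11.18)

Difference: x̄₁ - x̄₂ = 4.70
SE = √(s₁²/n₁ + s₂²/n₂) = √(14.1²/24 + 10.5²/59) = 3.1863
df = 33.86 → 33 (Welch–Satterthwaite, rounded down)
t* = 2.035

CI: 4.70 ± 2.035 · 3.1863 = 4.70 ± 6.48 = (-1.78, 11.18)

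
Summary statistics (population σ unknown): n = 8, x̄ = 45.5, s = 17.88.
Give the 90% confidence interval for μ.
(33.52, 57.48)

t-interval (σ unknown):
df = n - 1 = 7
t* = 1.895 for 90% confidence

Margin of error = t* · s/√n = 1.895 · 17.88/√8 = 11.98

CI: (33.52, 57.48)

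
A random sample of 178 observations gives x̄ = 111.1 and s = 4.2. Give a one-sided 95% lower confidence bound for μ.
μ ≥ 110.58

Lower bound (one-sided):
t* = 1.654 (one-sided for 95%)
Lower bound = x̄ - t* · s/√n = 111.1 - 1.654 · 4.2/√178 = 110.58

We are 95% confident that μ ≥ 110.58.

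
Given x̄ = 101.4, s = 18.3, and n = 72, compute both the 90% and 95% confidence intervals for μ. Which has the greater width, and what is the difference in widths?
95% CI is wider by 1.41

df = 71
90% CI: t* = 1.667, (97.80, 105.00), width = 2 · t* · s/√n = 7.19
95% CI: t* = 1.994, (97.10, 105.70), width = 2 · t* · s/√n = 8.60

The 95% CI is wider by 8.60 - 7.19 = 1.41.
Higher confidence requires a wider interval.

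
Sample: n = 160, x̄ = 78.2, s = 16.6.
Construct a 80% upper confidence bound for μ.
μ ≤ 79.31

Upper bound (one-sided):
t* = 0.844 (one-sided for 80%)
Upper bound = x̄ + t* · s/√n = 78.2 + 0.844 · 16.6/√160 = 79.31

We are 80% confident that μ ≤ 79.31.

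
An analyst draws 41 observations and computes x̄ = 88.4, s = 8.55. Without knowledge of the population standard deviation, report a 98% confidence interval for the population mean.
(85.16, 91.64)

t-interval (σ unknown):
df = n - 1 = 40
t* = 2.423 for 98% confidence

Margin of error = t* · s/√n = 2.423 · 8.55/√41 = 3.24

CI: (85.16, 91.64)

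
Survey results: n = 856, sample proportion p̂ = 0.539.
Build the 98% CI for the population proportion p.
(0.499, 0.579)

Proportion CI:
SE = √(p̂(1-p̂)/n) = √(0.539 · 0.461 / 856) = 0.01704

z* = 2.326
Margin = z* · SE = 2.326 · 0.01704 = 0.0396

CI: 0.539 ± 0.0396 = (0.499, 0.579)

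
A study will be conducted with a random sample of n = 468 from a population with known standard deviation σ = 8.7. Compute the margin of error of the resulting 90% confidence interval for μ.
Margin of error = 0.66

Margin of error = z* · σ/√n
= 1.645 · 8.7/√468
= 1.645 · 8.7/21.6333
= 0.66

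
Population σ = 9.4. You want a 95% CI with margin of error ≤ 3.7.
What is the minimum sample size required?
n ≥ 25

For margin E ≤ 3.7:
n ≥ (z* · σ / E)²
n ≥ (1.960 · 9.4 / 3.7)²
n ≥ 24.80

Minimum n = 25 (rounding up)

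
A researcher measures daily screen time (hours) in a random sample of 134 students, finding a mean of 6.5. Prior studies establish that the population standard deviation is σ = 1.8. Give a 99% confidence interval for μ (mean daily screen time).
(6.10, 6.90)

z-interval (σ known):
z* = 2.576 for 99% confidence

Margin of error = z* · σ/√n = 2.576 · 1.8/√134 = 0.40

CI: (6.5 - 0.40, 6.5 + 0.40) = (6.10, 6.90)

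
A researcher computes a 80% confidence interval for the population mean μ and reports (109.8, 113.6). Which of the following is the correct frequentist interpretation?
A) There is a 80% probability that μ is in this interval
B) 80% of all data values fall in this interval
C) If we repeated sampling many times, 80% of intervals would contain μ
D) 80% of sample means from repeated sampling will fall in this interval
C

A) Wrong — μ is fixed; the randomness lives in the interval, not in μ.
B) Wrong — a CI is about the parameter μ, not individual data values.
C) Correct — this is the frequentist long-run coverage interpretation.
D) Wrong — coverage applies to intervals containing μ, not to future x̄ values.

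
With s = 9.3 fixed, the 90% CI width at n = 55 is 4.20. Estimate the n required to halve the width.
n ≈ 220

CI width ∝ 1/√n
To reduce width by factor 2, need √n to grow by 2 → need 2² = 4 times as many samples.

Current: n = 55, width = 4.20
New: n = 220, width ≈ 2.07

Width reduced by factor of 4.20/2.07 = 2.03.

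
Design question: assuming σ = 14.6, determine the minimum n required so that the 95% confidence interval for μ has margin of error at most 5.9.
n ≥ 24

For margin E ≤ 5.9:
n ≥ (z* · σ / E)²
n ≥ (1.960 · 14.6 / 5.9)²
n ≥ 23.52

Minimum n = 24 (rounding up)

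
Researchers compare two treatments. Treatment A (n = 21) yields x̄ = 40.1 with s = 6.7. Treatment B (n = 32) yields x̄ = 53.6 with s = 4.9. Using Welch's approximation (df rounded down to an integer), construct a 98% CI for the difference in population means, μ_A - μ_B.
(-17.66, -9.34)

Difference: x̄₁ - x̄₂ = -13.50
SE = √(s₁²/n₁ + s₂²/n₂) = √(6.7²/21 + 4.9²/32) = 1.6994
df = 33.82 → 33 (Welch–Satterthwaite, rounded down)
t* = 2.445

CI: -13.50 ± 2.445 · 1.6994 = -13.50 ± 4.16 = (-17.66, -9.34)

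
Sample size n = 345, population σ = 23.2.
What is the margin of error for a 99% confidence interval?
Margin of error = 3.22

Margin of error = z* · σ/√n
= 2.576 · 23.2/√345
= 2.576 · 23.2/18.5742
= 3.22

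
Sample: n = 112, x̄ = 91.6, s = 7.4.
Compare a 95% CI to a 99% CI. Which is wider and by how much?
99% CI is wider by 0.90

df = 111
95% CI: t* = 1.982, (90.21, 92.99), width = 2 · t* · s/√n = 2.77
99% CI: t* = 2.621, (89.77, 93.43), width = 2 · t* · s/√n = 3.67

The 99% CI is wider by 3.67 - 2.77 = 0.90.
Higher confidence requires a wider interval.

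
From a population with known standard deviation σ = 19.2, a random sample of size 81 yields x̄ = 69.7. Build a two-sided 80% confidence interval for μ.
(66.97, 72.43)

z-interval (σ known):
z* = 1.282 for 80% confidence

Margin of error = z* · σ/√n = 1.282 · 19.2/√81 = 2.73

CI: (69.7 - 2.73, 69.7 + 2.73) = (66.97, 72.43)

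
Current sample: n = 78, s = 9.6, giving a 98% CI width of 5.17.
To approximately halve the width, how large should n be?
n ≈ 312

CI width ∝ 1/√n
To reduce width by factor 2, need √n to grow by 2 → need 2² = 4 times as many samples.

Current: n = 78, width = 5.17
New: n = 312, width ≈ 2.54

Width reduced by factor of 5.17/2.54 = 2.04.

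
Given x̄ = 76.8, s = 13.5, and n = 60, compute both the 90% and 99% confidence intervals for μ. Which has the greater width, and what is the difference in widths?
99% CI is wider by 3.46

df = 59
90% CI: t* = 1.671, (73.89, 79.71), width = 2 · t* · s/√n = 5.82
99% CI: t* = 2.662, (72.16, 81.44), width = 2 · t* · s/√n = 9.28

The 99% CI is wider by 9.28 - 5.82 = 3.46.
Higher confidence requires a wider interval.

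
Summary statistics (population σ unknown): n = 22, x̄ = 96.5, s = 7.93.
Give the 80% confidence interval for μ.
(94.26, 98.74)

t-interval (σ unknown):
df = n - 1 = 21
t* = 1.323 for 80% confidence

Margin of error = t* · s/√n = 1.323 · 7.93/√22 = 2.24

CI: (94.26, 98.74)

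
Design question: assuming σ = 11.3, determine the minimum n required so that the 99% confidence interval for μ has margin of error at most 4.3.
n ≥ 46

For margin E ≤ 4.3:
n ≥ (z* · σ / E)²
n ≥ (2.576 · 11.3 / 4.3)²
n ≥ 45.83

Minimum n = 46 (rounding up)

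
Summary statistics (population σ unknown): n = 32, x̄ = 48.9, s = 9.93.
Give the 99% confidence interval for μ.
(44.08, 53.72)

t-interval (σ unknown):
df = n - 1 = 31
t* = 2.744 for 99% confidence

Margin of error = t* · s/√n = 2.744 · 9.93/√32 = 4.82

CI: (44.08, 53.72)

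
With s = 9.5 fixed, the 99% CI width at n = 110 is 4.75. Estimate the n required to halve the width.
n ≈ 440

CI width ∝ 1/√n
To reduce width by factor 2, need √n to grow by 2 → need 2² = 4 times as many samples.

Current: n = 110, width = 4.75
New: n = 440, width ≈ 2.34

Width reduced by factor of 4.75/2.34 = 2.03.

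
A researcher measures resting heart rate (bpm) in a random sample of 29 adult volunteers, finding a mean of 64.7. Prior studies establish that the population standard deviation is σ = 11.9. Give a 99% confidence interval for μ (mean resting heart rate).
(59.01, 70.39)

z-interval (σ known):
z* = 2.576 for 99% confidence

Margin of error = z* · σ/√n = 2.576 · 11.9/√29 = 5.69

CI: (64.7 - 5.69, 64.7 + 5.69) = (59.01, 70.39)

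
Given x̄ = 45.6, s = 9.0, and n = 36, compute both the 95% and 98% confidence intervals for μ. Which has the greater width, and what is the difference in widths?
98% CI is wider by 1.22

df = 35
95% CI: t* = 2.030, (42.55, 48.65), width = 2 · t* · s/√n = 6.09
98% CI: t* = 2.438, (41.94, 49.26), width = 2 · t* · s/√n = 7.31

The 98% CI is wider by 7.31 - 6.09 = 1.22.
Higher confidence requires a wider interval.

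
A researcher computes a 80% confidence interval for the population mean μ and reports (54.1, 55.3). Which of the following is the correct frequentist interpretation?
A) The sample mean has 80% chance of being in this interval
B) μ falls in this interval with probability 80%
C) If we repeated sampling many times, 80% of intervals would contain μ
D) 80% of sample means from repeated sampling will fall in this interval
C

A) Wrong — x̄ is observed and sits in the interval by construction.
B) Wrong — μ is fixed; the randomness lives in the interval, not in μ.
C) Correct — this is the frequentist long-run coverage interpretation.
D) Wrong — coverage applies to intervals containing μ, not to future x̄ values.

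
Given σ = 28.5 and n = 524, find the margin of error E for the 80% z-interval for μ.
Margin of error = 1.60

Margin of error = z* · σ/√n
= 1.282 · 28.5/√524
= 1.282 · 28.5/22.8910
= 1.60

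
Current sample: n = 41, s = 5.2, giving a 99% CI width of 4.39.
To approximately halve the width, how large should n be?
n ≈ 164

CI width ∝ 1/√n
To reduce width by factor 2, need √n to grow by 2 → need 2² = 4 times as many samples.

Current: n = 41, width = 4.39
New: n = 164, width ≈ 2.12

Width reduced by factor of 4.39/2.12 = 2.07.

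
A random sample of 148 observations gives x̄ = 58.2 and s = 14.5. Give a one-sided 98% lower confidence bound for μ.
μ ≥ 55.73

Lower bound (one-sided):
t* = 2.072 (one-sided for 98%)
Lower bound = x̄ - t* · s/√n = 58.2 - 2.072 · 14.5/√148 = 55.73

We are 98% confident that μ ≥ 55.73.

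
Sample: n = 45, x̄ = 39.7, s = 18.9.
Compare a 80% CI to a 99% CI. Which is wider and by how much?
99% CI is wider by 7.84

df = 44
80% CI: t* = 1.301, (36.03, 43.37), width = 2 · t* · s/√n = 7.33
99% CI: t* = 2.692, (32.12, 47.28), width = 2 · t* · s/√n = 15.17

The 99% CI is wider by 15.17 - 7.33 = 7.84.
Higher confidence requires a wider interval.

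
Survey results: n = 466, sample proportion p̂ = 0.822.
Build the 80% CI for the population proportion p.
(0.799, 0.845)

Proportion CI:
SE = √(p̂(1-p̂)/n) = √(0.822 · 0.178 / 466) = 0.01772

z* = 1.282
Margin = z* · SE = 1.282 · 0.01772 = 0.0227

CI: 0.822 ± 0.0227 = (0.799, 0.845)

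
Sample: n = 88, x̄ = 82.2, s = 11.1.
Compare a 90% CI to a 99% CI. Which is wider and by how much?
99% CI is wider by 2.29

df = 87
90% CI: t* = 1.663, (80.23, 84.17), width = 2 · t* · s/√n = 3.94
99% CI: t* = 2.634, (79.08, 85.32), width = 2 · t* · s/√n = 6.23

The 99% CI is wider by 6.23 - 3.94 = 2.29.
Higher confidence requires a wider interval.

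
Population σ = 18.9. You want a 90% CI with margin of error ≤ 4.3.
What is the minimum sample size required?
n ≥ 53

For margin E ≤ 4.3:
n ≥ (z* · σ / E)²
n ≥ (1.645 · 18.9 / 4.3)²
n ≥ 52.28

Minimum n = 53 (rounding up)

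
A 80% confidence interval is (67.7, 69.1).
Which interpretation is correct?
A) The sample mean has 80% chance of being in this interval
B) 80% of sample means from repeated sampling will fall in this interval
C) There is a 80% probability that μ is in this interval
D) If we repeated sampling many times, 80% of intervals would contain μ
D

A) Wrong — x̄ is observed and sits in the interval by construction.
B) Wrong — coverage applies to intervals containing μ, not to future x̄ values.
C) Wrong — μ is fixed; the randomness lives in the interval, not in μ.
D) Correct — this is the frequentist long-run coverage interpretation.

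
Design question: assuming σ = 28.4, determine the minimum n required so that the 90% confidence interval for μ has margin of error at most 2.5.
n ≥ 350

For margin E ≤ 2.5:
n ≥ (z* · σ / E)²
n ≥ (1.645 · 28.4 / 2.5)²
n ≥ 349.21

Minimum n = 350 (rounding up)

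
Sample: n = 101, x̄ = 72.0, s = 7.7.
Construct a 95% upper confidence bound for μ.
μ ≤ 73.27

Upper bound (one-sided):
t* = 1.660 (one-sided for 95%)
Upper bound = x̄ + t* · s/√n = 72.0 + 1.660 · 7.7/√101 = 73.27

We are 95% confident that μ ≤ 73.27.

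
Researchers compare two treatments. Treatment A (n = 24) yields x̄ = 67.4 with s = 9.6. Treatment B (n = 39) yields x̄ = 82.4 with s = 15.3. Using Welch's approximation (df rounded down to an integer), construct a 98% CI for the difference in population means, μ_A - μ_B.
(-22.50, -7.50)

Difference: x̄₁ - x̄₂ = -15.00
SE = √(s₁²/n₁ + s₂²/n₂) = √(9.6²/24 + 15.3²/39) = 3.1372
df = 60.96 → 60 (Welch–Satterthwaite, rounded down)
t* = 2.390

CI: -15.00 ± 2.390 · 3.1372 = -15.00 ± 7.50 = (-22.50, -7.50)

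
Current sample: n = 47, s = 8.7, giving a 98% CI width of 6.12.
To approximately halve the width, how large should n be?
n ≈ 188

CI width ∝ 1/√n
To reduce width by factor 2, need √n to grow by 2 → need 2² = 4 times as many samples.

Current: n = 47, width = 6.12
New: n = 188, width ≈ 2.98

Width reduced by factor of 6.12/2.98 = 2.05.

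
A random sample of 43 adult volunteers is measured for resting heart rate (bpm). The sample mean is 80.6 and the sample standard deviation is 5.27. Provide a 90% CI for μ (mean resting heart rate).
(79.25, 81.95)

t-interval (σ unknown):
df = n - 1 = 42
t* = 1.682 for 90% confidence

Margin of error = t* · s/√n = 1.682 · 5.27/√43 = 1.35

CI: (79.25, 81.95)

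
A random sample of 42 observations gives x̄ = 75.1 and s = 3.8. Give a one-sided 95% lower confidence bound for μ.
μ ≥ 74.11

Lower bound (one-sided):
t* = 1.683 (one-sided for 95%)
Lower bound = x̄ - t* · s/√n = 75.1 - 1.683 · 3.8/√42 = 74.11

We are 95% confident that μ ≥ 74.11.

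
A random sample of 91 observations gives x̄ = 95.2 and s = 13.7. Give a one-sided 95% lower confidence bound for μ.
μ ≥ 92.81

Lower bound (one-sided):
t* = 1.662 (one-sided for 95%)
Lower bound = x̄ - t* · s/√n = 95.2 - 1.662 · 13.7/√91 = 92.81

We are 95% confident that μ ≥ 92.81.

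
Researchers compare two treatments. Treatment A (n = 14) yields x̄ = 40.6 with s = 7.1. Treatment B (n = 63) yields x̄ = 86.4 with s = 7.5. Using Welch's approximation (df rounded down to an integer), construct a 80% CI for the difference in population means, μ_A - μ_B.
(-48.62, -42.98)

Difference: x̄₁ - x̄₂ = -45.80
SE = √(s₁²/n₁ + s₂²/n₂) = √(7.1²/14 + 7.5²/63) = 2.1198
df = 19.99 → 19 (Welch–Satterthwaite, rounded down)
t* = 1.328

CI: -45.80 ± 1.328 · 2.1198 = -45.80 ± 2.82 = (-48.62, -42.98)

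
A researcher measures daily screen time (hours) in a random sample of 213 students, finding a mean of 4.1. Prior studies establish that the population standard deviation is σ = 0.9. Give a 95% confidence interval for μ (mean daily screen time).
(3.98, 4.22)

z-interval (σ known):
z* = 1.960 for 95% confidence

Margin of error = z* · σ/√n = 1.960 · 0.9/√213 = 0.12

CI: (4.1 - 0.12, 4.1 + 0.12) = (3.98, 4.22)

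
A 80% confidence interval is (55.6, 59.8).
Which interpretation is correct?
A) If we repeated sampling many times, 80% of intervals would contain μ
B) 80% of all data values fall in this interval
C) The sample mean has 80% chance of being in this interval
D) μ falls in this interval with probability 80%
A

A) Correct — this is the frequentist long-run coverage interpretation.
B) Wrong — a CI is about the parameter μ, not individual data values.
C) Wrong — x̄ is observed and sits in the interval by construction.
D) Wrong — μ is fixed; the randomness lives in the interval, not in μ.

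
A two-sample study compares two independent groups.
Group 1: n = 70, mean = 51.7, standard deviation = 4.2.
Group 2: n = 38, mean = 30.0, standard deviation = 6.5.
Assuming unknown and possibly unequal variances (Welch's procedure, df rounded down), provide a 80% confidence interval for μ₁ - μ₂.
(20.19, 23.21)

Difference: x̄₁ - x̄₂ = 21.70
SE = √(s₁²/n₁ + s₂²/n₂) = √(4.2²/70 + 6.5²/38) = 1.1678
df = 54.18 → 54 (Welch–Satterthwaite, rounded down)
t* = 1.297

CI: 21.70 ± 1.297 · 1.1678 = 21.70 ± 1.51 = (20.19, 23.21)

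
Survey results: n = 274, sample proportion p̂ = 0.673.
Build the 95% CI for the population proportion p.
(0.617, 0.729)

Proportion CI:
SE = √(p̂(1-p̂)/n) = √(0.673 · 0.327 / 274) = 0.02834

z* = 1.960
Margin = z* · SE = 1.960 · 0.02834 = 0.0555

CI: 0.673 ± 0.0555 = (0.617, 0.729)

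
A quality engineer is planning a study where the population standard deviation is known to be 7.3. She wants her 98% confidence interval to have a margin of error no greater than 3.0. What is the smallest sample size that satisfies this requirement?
n ≥ 33

For margin E ≤ 3.0:
n ≥ (z* · σ / E)²
n ≥ (2.326 · 7.3 / 3.0)²
n ≥ 32.03

Minimum n = 33 (rounding up)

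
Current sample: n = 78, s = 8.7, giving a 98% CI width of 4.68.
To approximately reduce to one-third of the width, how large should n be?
n ≈ 702

CI width ∝ 1/√n
To reduce width by factor 3, need √n to grow by 3 → need 3² = 9 times as many samples.

Current: n = 78, width = 4.68
New: n = 702, width ≈ 1.53

Width reduced by factor of 4.68/1.53 = 3.06.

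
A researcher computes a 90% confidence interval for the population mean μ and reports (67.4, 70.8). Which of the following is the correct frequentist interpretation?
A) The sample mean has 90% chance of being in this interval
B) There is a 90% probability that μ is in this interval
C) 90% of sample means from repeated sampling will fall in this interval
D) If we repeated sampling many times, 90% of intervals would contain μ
D

A) Wrong — x̄ is observed and sits in the interval by construction.
B) Wrong — μ is fixed; the randomness lives in the interval, not in μ.
C) Wrong — coverage applies to intervals containing μ, not to future x̄ values.
D) Correct — this is the frequentist long-run coverage interpretation.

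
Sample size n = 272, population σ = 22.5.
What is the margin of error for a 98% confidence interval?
Margin of error = 3.17

Margin of error = z* · σ/√n
= 2.326 · 22.5/√272
= 2.326 · 22.5/16.4924
= 3.17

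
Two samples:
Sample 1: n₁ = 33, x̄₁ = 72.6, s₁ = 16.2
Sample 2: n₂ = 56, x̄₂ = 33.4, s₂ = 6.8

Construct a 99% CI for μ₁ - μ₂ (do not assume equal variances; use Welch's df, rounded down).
(31.16, 47.24)

Difference: x̄₁ - x̄₂ = 39.20
SE = √(s₁²/n₁ + s₂²/n₂) = √(16.2²/33 + 6.8²/56) = 2.9628
df = 38.75 → 38 (Welch–Satterthwaite, rounded down)
t* = 2.712

CI: 39.20 ± 2.712 · 2.9628 = 39.20 ± 8.04 = (31.16, 47.24)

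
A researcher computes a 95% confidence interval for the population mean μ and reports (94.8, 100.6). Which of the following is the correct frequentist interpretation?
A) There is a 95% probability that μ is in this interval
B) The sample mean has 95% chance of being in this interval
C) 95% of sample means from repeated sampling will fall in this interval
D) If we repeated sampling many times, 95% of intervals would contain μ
D

A) Wrong — μ is fixed; the randomness lives in the interval, not in μ.
B) Wrong — x̄ is observed and sits in the interval by construction.
C) Wrong — coverage applies to intervals containing μ, not to future x̄ values.
D) Correct — this is the frequentist long-run coverage interpretation.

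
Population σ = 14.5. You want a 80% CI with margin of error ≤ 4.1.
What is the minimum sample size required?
n ≥ 21

For margin E ≤ 4.1:
n ≥ (z* · σ / E)²
n ≥ (1.282 · 14.5 / 4.1)²
n ≥ 20.56

Minimum n = 21 (rounding up)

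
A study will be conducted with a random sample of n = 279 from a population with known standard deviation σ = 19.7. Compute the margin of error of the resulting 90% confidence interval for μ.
Margin of error = 1.94

Margin of error = z* · σ/√n
= 1.645 · 19.7/√279
= 1.645 · 19.7/16.7033
= 1.94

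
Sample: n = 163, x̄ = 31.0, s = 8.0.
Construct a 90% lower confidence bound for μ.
μ ≥ 30.19

Lower bound (one-sided):
t* = 1.287 (one-sided for 90%)
Lower bound = x̄ - t* · s/√n = 31.0 - 1.287 · 8.0/√163 = 30.19

We are 90% confident that μ ≥ 30.19.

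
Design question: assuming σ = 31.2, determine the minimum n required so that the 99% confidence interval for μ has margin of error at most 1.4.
n ≥ 3296

For margin E ≤ 1.4:
n ≥ (z* · σ / E)²
n ≥ (2.576 · 31.2 / 1.4)²
n ≥ 3295.68

Minimum n = 3296 (rounding up)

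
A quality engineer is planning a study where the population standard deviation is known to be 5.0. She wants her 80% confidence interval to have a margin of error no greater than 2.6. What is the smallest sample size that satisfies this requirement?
n ≥ 7

For margin E ≤ 2.6:
n ≥ (z* · σ / E)²
n ≥ (1.282 · 5.0 / 2.6)²
n ≥ 6.08

Minimum n = 7 (rounding up)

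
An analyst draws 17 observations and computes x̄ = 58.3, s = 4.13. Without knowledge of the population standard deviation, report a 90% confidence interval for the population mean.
(56.55, 60.05)

t-interval (σ unknown):
df = n - 1 = 16
t* = 1.746 for 90% confidence

Margin of error = t* · s/√n = 1.746 · 4.13/√17 = 1.75

CI: (56.55, 60.05)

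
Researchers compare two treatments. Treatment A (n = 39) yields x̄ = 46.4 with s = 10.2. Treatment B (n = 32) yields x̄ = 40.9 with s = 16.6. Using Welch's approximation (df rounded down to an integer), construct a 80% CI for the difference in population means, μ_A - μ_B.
(1.14, 9.86)

Difference: x̄₁ - x̄₂ = 5.50
SE = √(s₁²/n₁ + s₂²/n₂) = √(10.2²/39 + 16.6²/32) = 3.3584
df = 49.32 → 49 (Welch–Satterthwaite, rounded down)
t* = 1.299

CI: 5.50 ± 1.299 · 3.3584 = 5.50 ± 4.36 = (1.14, 9.86)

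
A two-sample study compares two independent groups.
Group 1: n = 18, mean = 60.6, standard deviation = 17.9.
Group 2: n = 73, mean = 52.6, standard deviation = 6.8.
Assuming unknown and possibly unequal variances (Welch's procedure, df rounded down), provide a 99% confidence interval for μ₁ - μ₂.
(-4.36, 20.36)

Difference: x̄₁ - x̄₂ = 8.00
SE = √(s₁²/n₁ + s₂²/n₂) = √(17.9²/18 + 6.8²/73) = 4.2935
df = 18.23 → 18 (Welch–Satterthwaite, rounded down)
t* = 2.878

CI: 8.00 ± 2.878 · 4.2935 = 8.00 ± 12.36 = (-4.36, 20.36)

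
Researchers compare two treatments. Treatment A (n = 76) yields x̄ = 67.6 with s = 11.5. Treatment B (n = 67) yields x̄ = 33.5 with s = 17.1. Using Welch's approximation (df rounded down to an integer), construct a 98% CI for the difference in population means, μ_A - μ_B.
(28.27, 39.93)

Difference: x̄₁ - x̄₂ = 34.10
SE = √(s₁²/n₁ + s₂²/n₂) = √(11.5²/76 + 17.1²/67) = 2.4707
df = 113.28 → 113 (Welch–Satterthwaite, rounded down)
t* = 2.360

CI: 34.10 ± 2.360 · 2.4707 = 34.10 ± 5.83 = (28.27, 39.93)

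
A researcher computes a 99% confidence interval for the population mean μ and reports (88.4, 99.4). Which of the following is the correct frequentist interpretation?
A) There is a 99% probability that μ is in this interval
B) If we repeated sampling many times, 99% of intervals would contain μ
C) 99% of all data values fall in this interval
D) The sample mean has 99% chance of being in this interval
B

A) Wrong — μ is fixed; the randomness lives in the interval, not in μ.
B) Correct — this is the frequentist long-run coverage interpretation.
C) Wrong — a CI is about the parameter μ, not individual data values.
D) Wrong — x̄ is observed and sits in the interval by construction.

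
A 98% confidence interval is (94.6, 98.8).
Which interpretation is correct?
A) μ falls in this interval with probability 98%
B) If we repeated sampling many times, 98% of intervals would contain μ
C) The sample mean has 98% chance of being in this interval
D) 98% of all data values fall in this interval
B

A) Wrong — μ is fixed; the randomness lives in the interval, not in μ.
B) Correct — this is the frequentist long-run coverage interpretation.
C) Wrong — x̄ is observed and sits in the interval by construction.
D) Wrong — a CI is about the parameter μ, not individual data values.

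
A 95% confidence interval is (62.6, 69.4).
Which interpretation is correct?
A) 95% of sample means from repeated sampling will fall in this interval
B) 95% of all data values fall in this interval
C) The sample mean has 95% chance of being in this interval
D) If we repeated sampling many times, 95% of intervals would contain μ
D

A) Wrong — coverage applies to intervals containing μ, not to future x̄ values.
B) Wrong — a CI is about the parameter μ, not individual data values.
C) Wrong — x̄ is observed and sits in the interval by construction.
D) Correct — this is the frequentist long-run coverage interpretation.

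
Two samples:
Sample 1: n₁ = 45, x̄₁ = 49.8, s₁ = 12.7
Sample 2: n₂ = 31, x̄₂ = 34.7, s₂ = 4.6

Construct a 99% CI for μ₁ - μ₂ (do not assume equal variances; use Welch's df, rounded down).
(9.60, 20.60)

Difference: x̄₁ - x̄₂ = 15.10
SE = √(s₁²/n₁ + s₂²/n₂) = √(12.7²/45 + 4.6²/31) = 2.0656
df = 59.21 → 59 (Welch–Satterthwaite, rounded down)
t* = 2.662

CI: 15.10 ± 2.662 · 2.0656 = 15.10 ± 5.50 = (9.60, 20.60)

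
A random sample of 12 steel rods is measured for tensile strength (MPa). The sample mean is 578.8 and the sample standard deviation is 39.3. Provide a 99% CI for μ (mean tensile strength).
(543.56, 614.04)

t-interval (σ unknown):
df = n - 1 = 11
t* = 3.106 for 99% confidence

Margin of error = t* · s/√n = 3.106 · 39.3/√12 = 35.24

CI: (543.56, 614.04)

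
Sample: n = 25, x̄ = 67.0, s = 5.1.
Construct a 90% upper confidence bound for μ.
μ ≤ 68.34

Upper bound (one-sided):
t* = 1.318 (one-sided for 90%)
Upper bound = x̄ + t* · s/√n = 67.0 + 1.318 · 5.1/√25 = 68.34

We are 90% confident that μ ≤ 68.34.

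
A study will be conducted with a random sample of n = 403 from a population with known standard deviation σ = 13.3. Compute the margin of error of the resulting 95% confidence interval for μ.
Margin of error = 1.30

Margin of error = z* · σ/√n
= 1.960 · 13.3/√403
= 1.960 · 13.3/20.0749
= 1.30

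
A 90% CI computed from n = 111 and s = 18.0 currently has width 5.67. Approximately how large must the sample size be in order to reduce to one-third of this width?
n ≈ 999

CI width ∝ 1/√n
To reduce width by factor 3, need √n to grow by 3 → need 3² = 9 times as many samples.

Current: n = 111, width = 5.67
New: n = 999, width ≈ 1.87

Width reduced by factor of 5.67/1.87 = 3.03.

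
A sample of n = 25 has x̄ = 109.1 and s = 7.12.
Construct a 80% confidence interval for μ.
(107.22, 110.98)

t-interval (σ unknown):
df = n - 1 = 24
t* = 1.318 for 80% confidence

Margin of error = t* · s/√n = 1.318 · 7.12/√25 = 1.88

CI: (107.22, 110.98)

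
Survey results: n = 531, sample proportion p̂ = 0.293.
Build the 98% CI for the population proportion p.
(0.247, 0.339)

Proportion CI:
SE = √(p̂(1-p̂)/n) = √(0.293 · 0.707 / 531) = 0.01975

z* = 2.326
Margin = z* · SE = 2.326 · 0.01975 = 0.0459

CI: 0.293 ± 0.0459 = (0.247, 0.339)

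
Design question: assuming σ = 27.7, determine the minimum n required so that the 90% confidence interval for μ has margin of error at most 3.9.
n ≥ 137

For margin E ≤ 3.9:
n ≥ (z* · σ / E)²
n ≥ (1.645 · 27.7 / 3.9)²
n ≥ 136.51

Minimum n = 137 (rounding up)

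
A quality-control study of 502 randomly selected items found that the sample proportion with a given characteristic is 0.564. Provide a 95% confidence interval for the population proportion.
(0.521, 0.607)

Proportion CI:
SE = √(p̂(1-p̂)/n) = √(0.564 · 0.436 / 502) = 0.02213

z* = 1.960
Margin = z* · SE = 1.960 · 0.02213 = 0.0434

CI: 0.564 ± 0.0434 = (0.521, 0.607)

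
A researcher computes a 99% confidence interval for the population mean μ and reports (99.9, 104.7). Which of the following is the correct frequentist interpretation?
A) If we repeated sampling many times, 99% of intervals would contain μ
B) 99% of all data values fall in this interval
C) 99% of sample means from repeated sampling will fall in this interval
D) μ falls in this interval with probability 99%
A

A) Correct — this is the frequentist long-run coverage interpretation.
B) Wrong — a CI is about the parameter μ, not individual data values.
C) Wrong — coverage applies to intervals containing μ, not to future x̄ values.
D) Wrong — μ is fixed; the randomness lives in the interval, not in μ.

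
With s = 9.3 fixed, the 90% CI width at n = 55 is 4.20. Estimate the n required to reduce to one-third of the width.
n ≈ 495

CI width ∝ 1/√n
To reduce width by factor 3, need √n to grow by 3 → need 3² = 9 times as many samples.

Current: n = 55, width = 4.20
New: n = 495, width ≈ 1.38

Width reduced by factor of 4.20/1.38 = 3.04.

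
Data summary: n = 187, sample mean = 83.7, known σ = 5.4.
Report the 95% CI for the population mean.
(82.93, 84.47)

z-interval (σ known):
z* = 1.960 for 95% confidence

Margin of error = z* · σ/√n = 1.960 · 5.4/√187 = 0.77

CI: (83.7 - 0.77, 83.7 + 0.77) = (82.93, 84.47)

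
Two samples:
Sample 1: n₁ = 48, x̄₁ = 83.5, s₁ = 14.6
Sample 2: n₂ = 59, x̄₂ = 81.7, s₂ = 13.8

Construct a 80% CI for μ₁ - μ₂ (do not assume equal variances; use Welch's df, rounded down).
(-1.77, 5.37)

Difference: x̄₁ - x̄₂ = 1.80
SE = √(s₁²/n₁ + s₂²/n₂) = √(14.6²/48 + 13.8²/59) = 2.7692
df = 98.14 → 98 (Welch–Satterthwaite, rounded down)
t* = 1.290

CI: 1.80 ± 1.290 · 2.7692 = 1.80 ± 3.57 = (-1.77, 5.37)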